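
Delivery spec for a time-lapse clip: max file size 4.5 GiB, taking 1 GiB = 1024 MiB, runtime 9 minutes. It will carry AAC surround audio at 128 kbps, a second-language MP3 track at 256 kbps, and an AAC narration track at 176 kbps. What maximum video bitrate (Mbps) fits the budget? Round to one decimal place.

Budget: 4.5 GiB = 38654.7 Mb.
9 min = 540 s
Total bitrate budget: 38654.7 Mb / 540 s = 71.583 Mbps.
Audio total: 128 + 256 + 176 = 560 kbps = 0.560 Mbps.
Video: 71.583 − 0.560 = 71.023 Mbps.

71.0 Mbps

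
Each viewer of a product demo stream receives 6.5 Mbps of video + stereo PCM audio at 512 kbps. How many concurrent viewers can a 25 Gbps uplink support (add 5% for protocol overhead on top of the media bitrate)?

3395

Audio: 512 kbps = 0.512 Mbps.
Per-viewer media rate: 7.012 Mbps.
On the wire with 5% overhead: 7.363 Mbps.
25 Gbps = 25,000 Mbps; 25,000 / 7.363 = 3395.54 → 3395 viewers.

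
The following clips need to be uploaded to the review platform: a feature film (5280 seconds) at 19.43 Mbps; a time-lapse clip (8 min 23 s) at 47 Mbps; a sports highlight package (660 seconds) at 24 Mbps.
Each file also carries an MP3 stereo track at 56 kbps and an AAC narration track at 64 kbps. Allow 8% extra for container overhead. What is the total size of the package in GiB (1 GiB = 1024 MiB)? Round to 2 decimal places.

Audio total: 56 + 64 = 120 kbps = 0.120 Mbps.
feature film: 19.550 Mbps × 5280 s × 1.08 = 111481.9 Mb
time-lapse clip: 47.120 Mbps × 503 s × 1.08 = 25597.5 Mb
sports highlight package: 24.120 Mbps × 660 s × 1.08 = 17192.7 Mb
Total: 154272.1 Mb = 19284.0 MB.
= 17.96 GiB.

17.96 GiB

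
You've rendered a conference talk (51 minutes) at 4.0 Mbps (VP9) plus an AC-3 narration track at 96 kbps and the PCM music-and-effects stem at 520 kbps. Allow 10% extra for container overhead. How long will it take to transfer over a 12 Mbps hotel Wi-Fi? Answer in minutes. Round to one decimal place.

51 min = 3060 s
Audio total: 96 + 520 = 616 kbps = 0.616 Mbps.
Total bitrate: 4.616 Mbps.
File: 4.616 Mbps × 3060 s = 14125.0 Mb.
With 10% container overhead: ×1.10. → 15537.5 Mb.
At 12 Mbps: 15537.5 / 12 = 1294.8 s ≈ 21.6 minutes.

21.6 minutes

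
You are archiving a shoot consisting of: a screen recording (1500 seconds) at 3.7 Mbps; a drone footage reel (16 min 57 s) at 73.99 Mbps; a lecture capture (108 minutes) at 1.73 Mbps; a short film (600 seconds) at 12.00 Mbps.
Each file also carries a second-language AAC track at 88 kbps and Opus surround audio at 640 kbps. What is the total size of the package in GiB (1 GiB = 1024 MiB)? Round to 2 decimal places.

Audio total: 88 + 640 = 728 kbps = 0.728 Mbps.
screen recording: 4.428 Mbps × 1500 s = 6642.0 Mb
drone footage reel: 74.718 Mbps × 1017 s = 75988.2 Mb
lecture capture: 2.458 Mbps × 6480 s = 15927.8 Mb
short film: 12.728 Mbps × 600 s = 7636.8 Mb
Total: 106194.8 Mb = 13274.4 MB.
= 12.36 GiB.

12.36 GiB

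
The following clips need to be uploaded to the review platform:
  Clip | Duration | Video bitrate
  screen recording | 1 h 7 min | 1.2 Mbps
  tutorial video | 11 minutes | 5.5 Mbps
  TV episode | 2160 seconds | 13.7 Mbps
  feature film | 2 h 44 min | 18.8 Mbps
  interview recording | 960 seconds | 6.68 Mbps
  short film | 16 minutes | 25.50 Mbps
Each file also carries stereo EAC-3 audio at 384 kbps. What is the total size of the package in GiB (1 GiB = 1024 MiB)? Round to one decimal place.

30.4 GiB

Audio: 384 kbps = 0.384 Mbps.
screen recording: 1.584 Mbps × 4020 s = 6367.7 Mb
tutorial video: 5.884 Mbps × 660 s = 3883.4 Mb
TV episode: 14.084 Mbps × 2160 s = 30421.4 Mb
feature film: 19.184 Mbps × 9840 s = 188770.6 Mb
interview recording: 7.064 Mbps × 960 s = 6781.4 Mb
short film: 25.884 Mbps × 960 s = 24848.6 Mb
Total: 261073.2 Mb = 32634.2 MB.
= 30.39 GiB.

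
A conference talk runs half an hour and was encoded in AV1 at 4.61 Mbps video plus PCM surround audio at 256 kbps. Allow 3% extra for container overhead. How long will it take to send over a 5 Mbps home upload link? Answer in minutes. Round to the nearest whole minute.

30 min = 1800 s
Audio: 256 kbps = 0.256 Mbps.
Total bitrate: 4.866 Mbps.
File: 4.866 Mbps × 1800 s = 8758.8 Mb.
With 3% container overhead: ×1.03. → 9021.6 Mb.
At 5 Mbps: 9021.6 / 5 = 1804.3 s ≈ 30.1 minutes.

30 minutes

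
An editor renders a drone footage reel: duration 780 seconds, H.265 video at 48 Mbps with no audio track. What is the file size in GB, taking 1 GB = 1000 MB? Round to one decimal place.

Total bitrate: 48 Mbps.
Stream data: 48.000 Mbps × 780 s = 37440.0 Mb.
37,440 Mb ÷ 8 = 4,680 MB → 4.680 GB.

4.7 GB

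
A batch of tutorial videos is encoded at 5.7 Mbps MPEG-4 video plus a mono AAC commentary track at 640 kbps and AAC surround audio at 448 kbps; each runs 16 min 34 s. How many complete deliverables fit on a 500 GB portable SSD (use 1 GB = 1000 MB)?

592

16 min 34 s = 994 s
Audio total: 640 + 448 = 1088 kbps = 1.088 Mbps.
Total bitrate: 6.788 Mbps.
Per item: 6.788 Mbps × 994 s = 6,747 Mb = 843.4 MB.
Capacity: 500 GB = 4,000,000 Mb; 592.83 items → 592 complete.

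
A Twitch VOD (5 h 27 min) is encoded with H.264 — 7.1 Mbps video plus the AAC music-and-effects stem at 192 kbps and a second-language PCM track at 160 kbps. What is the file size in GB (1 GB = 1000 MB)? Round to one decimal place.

18.3 GB

5 h 27 min = 327 min = 19620 s
Audio total: 192 + 160 = 352 kbps = 0.352 Mbps.
Total bitrate: 7.1 + 0.352 = 7.452 Mbps.
Stream data: 7.452 Mbps × 19620 s = 146208.2 Mb.
146,208 Mb ÷ 8 = 18,276 MB → 18.28 GB.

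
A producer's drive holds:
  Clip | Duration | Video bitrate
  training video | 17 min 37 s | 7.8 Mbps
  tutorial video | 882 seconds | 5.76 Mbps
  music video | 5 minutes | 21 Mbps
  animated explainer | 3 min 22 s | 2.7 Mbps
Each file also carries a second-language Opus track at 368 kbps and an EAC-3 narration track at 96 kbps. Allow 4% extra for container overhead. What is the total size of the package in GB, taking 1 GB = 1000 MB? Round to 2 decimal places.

2.77 GB

Audio total: 368 + 96 = 464 kbps = 0.464 Mbps.
training video: 8.264 Mbps × 1057 s × 1.04 = 9084.4 Mb
tutorial video: 6.224 Mbps × 882 s × 1.04 = 5709.2 Mb
music video: 21.464 Mbps × 300 s × 1.04 = 6696.8 Mb
animated explainer: 3.164 Mbps × 202 s × 1.04 = 664.7 Mb
Total: 22155.1 Mb = 2769.4 MB.
= 2.769 GB.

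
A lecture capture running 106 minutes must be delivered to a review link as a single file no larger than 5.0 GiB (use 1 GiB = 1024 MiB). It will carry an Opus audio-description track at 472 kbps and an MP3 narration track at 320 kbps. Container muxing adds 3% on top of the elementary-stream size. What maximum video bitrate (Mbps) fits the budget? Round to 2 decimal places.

5.76 Mbps

Budget: 5.0 GiB = 42949.7 Mb.
Stream payload after overhead: 42949.7 / 1.03 = 41698.7 Mb.
106 min = 6360 s
Total bitrate budget: 41698.7 Mb / 6360 s = 6.556 Mbps.
Audio total: 472 + 320 = 792 kbps = 0.792 Mbps.
Video: 6.556 − 0.792 = 5.764 Mbps.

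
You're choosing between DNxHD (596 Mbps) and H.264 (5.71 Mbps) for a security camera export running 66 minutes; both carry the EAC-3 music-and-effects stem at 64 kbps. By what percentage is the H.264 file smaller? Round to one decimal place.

99.0%

66 min = 3960 s
Audio: 64 kbps = 0.064 Mbps.
DNxHD: 596.064 Mbps × 3960 s = 2360413.4 Mb = 295.052 GB.
H.264: 5.774 Mbps × 3960 s = 22865.0 Mb = 2.858 GB.
Reduction: (1 − 2.858/295.052) × 100 = 99.03%.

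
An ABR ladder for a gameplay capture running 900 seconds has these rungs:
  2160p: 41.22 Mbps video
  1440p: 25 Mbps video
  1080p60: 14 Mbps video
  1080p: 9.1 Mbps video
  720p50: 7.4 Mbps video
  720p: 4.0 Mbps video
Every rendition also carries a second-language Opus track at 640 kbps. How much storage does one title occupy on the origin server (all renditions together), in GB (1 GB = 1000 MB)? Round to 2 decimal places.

Audio: 640 kbps = 0.640 Mbps.
Sum of rendition bitrates: (41.22+0.640) + (25+0.640) + (14+0.640) + (9.1+0.640) + (7.4+0.640) + (4.0+0.640) = 104.560 Mbps.
× 900 s = 94,104 Mb = 11,763 MB = 11.76 GB.

11.76 GB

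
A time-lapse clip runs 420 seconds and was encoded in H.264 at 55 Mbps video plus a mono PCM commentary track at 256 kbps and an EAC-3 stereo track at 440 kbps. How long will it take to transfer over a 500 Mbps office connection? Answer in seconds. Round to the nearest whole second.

47 seconds

Audio total: 256 + 440 = 696 kbps = 0.696 Mbps.
Total bitrate: 55.696 Mbps.
File: 55.696 Mbps × 420 s = 23392.3 Mb.
At 500 Mbps: 23392.3 / 500 = 46.8 s ≈ 46.8 seconds.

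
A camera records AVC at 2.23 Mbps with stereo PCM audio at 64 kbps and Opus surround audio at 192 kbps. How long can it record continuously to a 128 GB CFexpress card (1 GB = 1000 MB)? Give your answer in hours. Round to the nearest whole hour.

Audio total: 64 + 192 = 256 kbps = 0.256 Mbps.
Total bitrate: 2.23 + 0.256 = 2.486 Mbps.
Capacity: 128 GB = 1,024,000 Mb.
Recording time: 1,024,000 / 2.486 = 411,907 s ≈ 114 hours.

114 hours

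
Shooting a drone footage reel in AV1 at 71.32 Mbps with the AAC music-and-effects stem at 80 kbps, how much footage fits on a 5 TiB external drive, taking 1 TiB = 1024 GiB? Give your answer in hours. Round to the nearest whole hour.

Audio: 80 kbps = 0.080 Mbps.
Total bitrate: 71.32 + 0.080 = 71.400 Mbps.
Capacity: 5 TiB = 43,980,465 Mb.
Recording time: 43,980,465 / 71.400 = 615,973 s ≈ 171 hours.

171 hours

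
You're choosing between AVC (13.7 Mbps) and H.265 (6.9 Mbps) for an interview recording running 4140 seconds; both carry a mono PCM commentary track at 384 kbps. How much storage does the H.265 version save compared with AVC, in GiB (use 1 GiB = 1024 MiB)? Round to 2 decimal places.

3.28 GiB

Audio: 384 kbps = 0.384 Mbps.
AVC: 14.084 Mbps × 4140 s = 58307.8 Mb = 6.788 GiB.
H.265: 7.284 Mbps × 4140 s = 30155.8 Mb = 3.511 GiB.
Saving: 6.788 − 3.511 = 3.277 GiB.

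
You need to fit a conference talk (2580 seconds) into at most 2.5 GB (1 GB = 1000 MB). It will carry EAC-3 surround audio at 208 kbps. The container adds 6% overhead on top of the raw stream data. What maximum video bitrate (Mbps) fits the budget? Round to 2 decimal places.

Budget: 2.5 GB = 20000.0 Mb.
Stream payload after overhead: 20000.0 / 1.06 = 18867.9 Mb.
Total bitrate budget: 18867.9 Mb / 2580 s = 7.313 Mbps.
Audio: 208 kbps = 0.208 Mbps.
Video: 7.313 − 0.208 = 7.105 Mbps.

7.11 Mbps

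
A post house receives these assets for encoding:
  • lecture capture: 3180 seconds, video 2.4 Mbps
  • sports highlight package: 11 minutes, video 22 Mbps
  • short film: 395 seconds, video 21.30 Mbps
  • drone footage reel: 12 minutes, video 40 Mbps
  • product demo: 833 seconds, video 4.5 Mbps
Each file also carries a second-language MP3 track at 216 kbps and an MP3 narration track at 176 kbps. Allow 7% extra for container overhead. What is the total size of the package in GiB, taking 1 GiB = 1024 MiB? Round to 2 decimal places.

Audio total: 216 + 176 = 392 kbps = 0.392 Mbps.
lecture capture: 2.792 Mbps × 3180 s × 1.07 = 9500.1 Mb
sports highlight package: 22.392 Mbps × 660 s × 1.07 = 15813.2 Mb
short film: 21.692 Mbps × 395 s × 1.07 = 9168.1 Mb
drone footage reel: 40.392 Mbps × 720 s × 1.07 = 31118.0 Mb
product demo: 4.892 Mbps × 833 s × 1.07 = 4360.3 Mb
Total: 69959.7 Mb = 8745.0 MB.
= 8.144 GiB.

8.14 GiB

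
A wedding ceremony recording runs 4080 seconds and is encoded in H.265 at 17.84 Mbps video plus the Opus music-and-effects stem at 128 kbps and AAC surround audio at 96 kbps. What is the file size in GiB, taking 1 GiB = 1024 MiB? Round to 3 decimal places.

Audio total: 128 + 96 = 224 kbps = 0.224 Mbps.
Total bitrate: 17.84 + 0.224 = 18.064 Mbps.
Stream data: 18.064 Mbps × 4080 s = 73701.1 Mb.
73,701 Mb = 9,212,640,000 bytes ÷ 1,073,741,824 = 8.580 GiB.

8.580 GiB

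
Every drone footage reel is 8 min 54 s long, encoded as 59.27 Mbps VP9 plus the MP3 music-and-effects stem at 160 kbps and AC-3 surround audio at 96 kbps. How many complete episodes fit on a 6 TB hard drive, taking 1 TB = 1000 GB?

8 min 54 s = 534 s
Audio total: 160 + 96 = 256 kbps = 0.256 Mbps.
Total bitrate: 59.526 Mbps.
Per item: 59.526 Mbps × 534 s = 31,787 Mb = 3,973 MB.
Capacity: 6 TB = 48,000,000 Mb; 1510.06 items → 1510 complete.

1510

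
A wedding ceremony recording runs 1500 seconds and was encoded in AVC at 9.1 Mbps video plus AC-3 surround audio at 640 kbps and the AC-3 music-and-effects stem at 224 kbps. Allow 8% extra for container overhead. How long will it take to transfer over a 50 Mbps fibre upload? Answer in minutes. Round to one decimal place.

Audio total: 640 + 224 = 864 kbps = 0.864 Mbps.
Total bitrate: 9.964 Mbps.
File: 9.964 Mbps × 1500 s = 14946.0 Mb.
With 8% container overhead: ×1.08. → 16141.7 Mb.
At 50 Mbps: 16141.7 / 50 = 322.8 s ≈ 5.38 minutes.

5.4 minutes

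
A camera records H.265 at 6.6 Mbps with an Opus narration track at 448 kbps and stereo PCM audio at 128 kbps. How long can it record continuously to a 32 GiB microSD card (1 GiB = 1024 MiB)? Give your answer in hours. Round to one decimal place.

Audio total: 448 + 128 = 576 kbps = 0.576 Mbps.
Total bitrate: 6.6 + 0.576 = 7.176 Mbps.
Capacity: 32 GiB = 274,878 Mb.
Recording time: 274,878 / 7.176 = 38,305 s ≈ 10.6 hours.

10.6 hours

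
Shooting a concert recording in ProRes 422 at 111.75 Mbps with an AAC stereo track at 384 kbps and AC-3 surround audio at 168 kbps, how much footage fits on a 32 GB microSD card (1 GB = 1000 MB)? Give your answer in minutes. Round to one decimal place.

Audio total: 384 + 168 = 552 kbps = 0.552 Mbps.
Total bitrate: 111.75 + 0.552 = 112.302 Mbps.
Capacity: 32 GB = 256,000 Mb.
Recording time: 256,000 / 112.302 = 2,280 s ≈ 38.0 minutes.

38.0 minutes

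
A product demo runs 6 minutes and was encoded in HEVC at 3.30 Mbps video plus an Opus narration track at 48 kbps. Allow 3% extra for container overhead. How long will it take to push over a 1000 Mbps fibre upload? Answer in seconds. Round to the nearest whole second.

1 seconds

6 min = 360 s
Audio: 48 kbps = 0.048 Mbps.
Total bitrate: 3.348 Mbps.
File: 3.348 Mbps × 360 s = 1205.3 Mb.
With 3% container overhead: ×1.03. → 1241.4 Mb.
At 1000 Mbps: 1241.4 / 1000 = 1.2 s ≈ 1.24 seconds.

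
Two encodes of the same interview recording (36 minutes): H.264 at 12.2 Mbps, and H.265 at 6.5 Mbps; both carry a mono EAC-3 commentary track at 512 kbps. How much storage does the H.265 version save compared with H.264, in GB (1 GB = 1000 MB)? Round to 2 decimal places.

36 min = 2160 s
Audio: 512 kbps = 0.512 Mbps.
H.264: 12.712 Mbps × 2160 s = 27457.9 Mb = 3.432 GB.
H.265: 7.012 Mbps × 2160 s = 15145.9 Mb = 1.893 GB.
Saving: 3.432 − 1.893 = 1.539 GB.

1.54 GB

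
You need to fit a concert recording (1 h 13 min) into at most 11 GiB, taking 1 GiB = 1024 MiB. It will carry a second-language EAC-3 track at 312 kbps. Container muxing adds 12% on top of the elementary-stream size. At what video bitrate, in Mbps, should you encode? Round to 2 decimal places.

Budget: 11 GiB = 94489.3 Mb.
Stream payload after overhead: 94489.3 / 1.12 = 84365.4 Mb.
1 h 13 min = 73 min = 4380 s
Total bitrate budget: 84365.4 Mb / 4380 s = 19.262 Mbps.
Audio: 312 kbps = 0.312 Mbps.
Video: 19.262 − 0.312 = 18.950 Mbps.

18.95 Mbps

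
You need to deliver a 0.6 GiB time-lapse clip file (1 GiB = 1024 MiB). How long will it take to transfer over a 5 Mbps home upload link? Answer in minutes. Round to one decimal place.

File: 0.6 GiB = 5154.0 Mb.
At 5 Mbps: 5154.0 / 5 = 1030.8 s ≈ 17.2 minutes.

17.2 minutes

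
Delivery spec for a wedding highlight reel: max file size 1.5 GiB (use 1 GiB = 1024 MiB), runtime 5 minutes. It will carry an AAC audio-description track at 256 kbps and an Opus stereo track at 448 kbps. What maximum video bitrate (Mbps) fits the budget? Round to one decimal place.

42.2 Mbps

Budget: 1.5 GiB = 12884.9 Mb.
5 min = 300 s
Total bitrate budget: 12884.9 Mb / 300 s = 42.950 Mbps.
Audio total: 256 + 448 = 704 kbps = 0.704 Mbps.
Video: 42.950 − 0.704 = 42.246 Mbps.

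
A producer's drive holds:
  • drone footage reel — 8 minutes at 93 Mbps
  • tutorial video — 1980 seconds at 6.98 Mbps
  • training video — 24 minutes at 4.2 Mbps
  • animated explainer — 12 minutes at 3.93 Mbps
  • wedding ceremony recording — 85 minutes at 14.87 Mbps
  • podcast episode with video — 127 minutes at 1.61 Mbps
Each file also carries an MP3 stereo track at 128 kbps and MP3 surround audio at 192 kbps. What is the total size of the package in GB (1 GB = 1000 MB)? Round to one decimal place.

20.1 GB

Audio total: 128 + 192 = 320 kbps = 0.320 Mbps.
drone footage reel: 93.320 Mbps × 480 s = 44793.6 Mb
tutorial video: 7.300 Mbps × 1980 s = 14454.0 Mb
training video: 4.520 Mbps × 1440 s = 6508.8 Mb
animated explainer: 4.250 Mbps × 720 s = 3060.0 Mb
wedding ceremony recording: 15.190 Mbps × 5100 s = 77469.0 Mb
podcast episode with video: 1.930 Mbps × 7620 s = 14706.6 Mb
Total: 160992.0 Mb = 20124.0 MB.
= 20.12 GB.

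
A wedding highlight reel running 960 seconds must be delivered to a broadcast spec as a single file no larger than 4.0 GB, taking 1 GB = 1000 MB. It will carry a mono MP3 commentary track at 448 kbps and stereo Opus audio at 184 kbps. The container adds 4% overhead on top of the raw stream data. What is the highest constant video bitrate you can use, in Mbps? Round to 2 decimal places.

31.42 Mbps

Budget: 4.0 GB = 32000.0 Mb.
Stream payload after overhead: 32000.0 / 1.04 = 30769.2 Mb.
Total bitrate budget: 30769.2 Mb / 960 s = 32.051 Mbps.
Audio total: 448 + 184 = 632 kbps = 0.632 Mbps.
Video: 32.051 − 0.632 = 31.419 Mbps.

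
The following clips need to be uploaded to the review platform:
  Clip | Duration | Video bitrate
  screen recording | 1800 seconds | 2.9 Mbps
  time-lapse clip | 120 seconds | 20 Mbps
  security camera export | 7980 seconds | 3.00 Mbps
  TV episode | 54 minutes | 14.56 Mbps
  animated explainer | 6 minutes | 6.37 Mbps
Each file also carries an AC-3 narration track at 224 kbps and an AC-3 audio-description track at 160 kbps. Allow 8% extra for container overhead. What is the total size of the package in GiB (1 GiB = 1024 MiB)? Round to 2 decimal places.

10.84 GiB

Audio total: 224 + 160 = 384 kbps = 0.384 Mbps.
screen recording: 3.284 Mbps × 1800 s × 1.08 = 6384.1 Mb
time-lapse clip: 20.384 Mbps × 120 s × 1.08 = 2641.8 Mb
security camera export: 3.384 Mbps × 7980 s × 1.08 = 29164.7 Mb
TV episode: 14.944 Mbps × 3240 s × 1.08 = 52292.0 Mb
animated explainer: 6.754 Mbps × 360 s × 1.08 = 2626.0 Mb
Total: 93108.5 Mb = 11638.6 MB.
= 10.84 GiB.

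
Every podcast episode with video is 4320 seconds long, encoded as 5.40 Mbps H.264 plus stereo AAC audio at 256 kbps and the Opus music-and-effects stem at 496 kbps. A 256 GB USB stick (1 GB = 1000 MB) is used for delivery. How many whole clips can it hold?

Audio total: 256 + 496 = 752 kbps = 0.752 Mbps.
Total bitrate: 6.152 Mbps.
Per item: 6.152 Mbps × 4320 s = 26,577 Mb = 3,322 MB.
Capacity: 256 GB = 2,048,000 Mb; 77.06 items → 77 complete.

77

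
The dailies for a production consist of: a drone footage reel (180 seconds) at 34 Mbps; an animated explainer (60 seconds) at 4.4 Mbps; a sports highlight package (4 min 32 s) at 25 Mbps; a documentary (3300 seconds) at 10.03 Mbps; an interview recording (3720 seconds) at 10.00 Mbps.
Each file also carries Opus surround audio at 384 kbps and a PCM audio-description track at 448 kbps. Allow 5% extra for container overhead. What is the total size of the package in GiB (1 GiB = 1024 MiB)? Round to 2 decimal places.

10.97 GiB

Audio total: 384 + 448 = 832 kbps = 0.832 Mbps.
drone footage reel: 34.832 Mbps × 180 s × 1.05 = 6583.2 Mb
animated explainer: 5.232 Mbps × 60 s × 1.05 = 329.6 Mb
sports highlight package: 25.832 Mbps × 272 s × 1.05 = 7377.6 Mb
documentary: 10.862 Mbps × 3300 s × 1.05 = 37636.8 Mb
interview recording: 10.832 Mbps × 3720 s × 1.05 = 42309.8 Mb
Total: 94237.1 Mb = 11779.6 MB.
= 10.97 GiB.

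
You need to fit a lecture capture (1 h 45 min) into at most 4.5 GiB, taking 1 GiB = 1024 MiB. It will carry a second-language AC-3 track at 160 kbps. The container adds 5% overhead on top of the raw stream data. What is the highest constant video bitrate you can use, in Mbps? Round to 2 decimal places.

5.68 Mbps

Budget: 4.5 GiB = 38654.7 Mb.
Stream payload after overhead: 38654.7 / 1.05 = 36814.0 Mb.
1 h 45 min = 105 min = 6300 s
Total bitrate budget: 36814.0 Mb / 6300 s = 5.843 Mbps.
Audio: 160 kbps = 0.160 Mbps.
Video: 5.843 − 0.160 = 5.683 Mbps.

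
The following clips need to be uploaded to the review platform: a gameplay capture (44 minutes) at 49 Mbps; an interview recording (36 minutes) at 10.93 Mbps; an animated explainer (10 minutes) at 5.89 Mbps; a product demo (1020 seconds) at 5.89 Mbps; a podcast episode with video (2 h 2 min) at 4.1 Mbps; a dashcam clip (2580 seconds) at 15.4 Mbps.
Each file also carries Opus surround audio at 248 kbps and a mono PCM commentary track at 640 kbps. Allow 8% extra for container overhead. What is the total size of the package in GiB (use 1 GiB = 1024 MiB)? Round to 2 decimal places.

Audio total: 248 + 640 = 888 kbps = 0.888 Mbps.
gameplay capture: 49.888 Mbps × 2640 s × 1.08 = 142240.7 Mb
interview recording: 11.818 Mbps × 2160 s × 1.08 = 27569.0 Mb
animated explainer: 6.778 Mbps × 600 s × 1.08 = 4392.1 Mb
product demo: 6.778 Mbps × 1020 s × 1.08 = 7466.6 Mb
podcast episode with video: 4.988 Mbps × 7320 s × 1.08 = 39433.1 Mb
dashcam clip: 16.288 Mbps × 2580 s × 1.08 = 45384.9 Mb
Total: 266486.5 Mb = 33310.8 MB.
= 31.02 GiB.

31.02 GiB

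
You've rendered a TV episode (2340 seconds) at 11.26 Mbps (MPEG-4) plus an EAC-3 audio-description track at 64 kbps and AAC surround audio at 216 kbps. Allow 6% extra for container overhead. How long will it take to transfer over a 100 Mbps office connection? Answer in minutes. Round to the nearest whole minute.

5 minutes

Audio total: 64 + 216 = 280 kbps = 0.280 Mbps.
Total bitrate: 11.540 Mbps.
File: 11.540 Mbps × 2340 s = 27003.6 Mb.
With 6% container overhead: ×1.06. → 28623.8 Mb.
At 100 Mbps: 28623.8 / 100 = 286.2 s ≈ 4.77 minutes.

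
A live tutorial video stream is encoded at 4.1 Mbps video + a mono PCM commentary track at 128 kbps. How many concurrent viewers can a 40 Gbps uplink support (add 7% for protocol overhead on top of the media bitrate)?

8841

Audio: 128 kbps = 0.128 Mbps.
Per-viewer media rate: 4.228 Mbps.
On the wire with 7% overhead: 4.524 Mbps.
40 Gbps = 40,000 Mbps; 40,000 / 4.524 = 8841.81 → 8841 viewers.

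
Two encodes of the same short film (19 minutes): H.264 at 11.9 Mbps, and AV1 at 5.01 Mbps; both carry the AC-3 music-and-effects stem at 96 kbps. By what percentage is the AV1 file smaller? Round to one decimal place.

57.4%

19 min = 1140 s
Audio: 96 kbps = 0.096 Mbps.
H.264: 11.996 Mbps × 1140 s = 13675.4 Mb = 1.592 GiB.
AV1: 5.106 Mbps × 1140 s = 5820.8 Mb = 0.678 GiB.
Reduction: (1 − 0.678/1.592) × 100 = 57.44%.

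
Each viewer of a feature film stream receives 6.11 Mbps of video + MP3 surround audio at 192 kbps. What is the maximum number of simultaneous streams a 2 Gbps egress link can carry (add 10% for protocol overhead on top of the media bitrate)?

288

Audio: 192 kbps = 0.192 Mbps.
Per-viewer media rate: 6.302 Mbps.
On the wire with 10% overhead: 6.932 Mbps.
2 Gbps = 2,000 Mbps; 2,000 / 6.932 = 288.51 → 288 viewers.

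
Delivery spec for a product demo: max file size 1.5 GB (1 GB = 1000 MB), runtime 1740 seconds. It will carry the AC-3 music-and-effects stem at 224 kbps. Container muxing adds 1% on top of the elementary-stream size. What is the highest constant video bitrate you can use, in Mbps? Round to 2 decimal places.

6.60 Mbps

Budget: 1.5 GB = 12000.0 Mb.
Stream payload after overhead: 12000.0 / 1.01 = 11881.2 Mb.
Total bitrate budget: 11881.2 Mb / 1740 s = 6.828 Mbps.
Audio: 224 kbps = 0.224 Mbps.
Video: 6.828 − 0.224 = 6.604 Mbps.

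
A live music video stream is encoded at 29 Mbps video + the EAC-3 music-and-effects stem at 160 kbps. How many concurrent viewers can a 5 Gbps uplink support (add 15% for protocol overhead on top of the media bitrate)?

149

Audio: 160 kbps = 0.160 Mbps.
Per-viewer media rate: 29.160 Mbps.
On the wire with 15% overhead: 33.534 Mbps.
5 Gbps = 5,000 Mbps; 5,000 / 33.534 = 149.10 → 149 viewers.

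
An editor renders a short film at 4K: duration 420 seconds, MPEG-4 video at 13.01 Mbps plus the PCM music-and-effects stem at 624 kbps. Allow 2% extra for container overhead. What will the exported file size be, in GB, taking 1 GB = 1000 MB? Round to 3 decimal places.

Audio: 624 kbps = 0.624 Mbps.
Total bitrate: 13.01 + 0.624 = 13.634 Mbps.
Stream data: 13.634 Mbps × 420 s = 5726.3 Mb.
With 2% container overhead: ×1.02.
5,841 Mb ÷ 8 = 730.1 MB → 0.7301 GB.

0.730 GB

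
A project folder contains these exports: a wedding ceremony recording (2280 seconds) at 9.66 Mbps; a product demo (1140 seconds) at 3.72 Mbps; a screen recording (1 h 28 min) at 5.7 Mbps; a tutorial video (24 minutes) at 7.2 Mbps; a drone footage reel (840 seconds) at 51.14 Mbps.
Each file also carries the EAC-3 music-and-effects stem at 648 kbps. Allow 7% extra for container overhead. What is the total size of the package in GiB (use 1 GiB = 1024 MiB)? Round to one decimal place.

14.5 GiB

Audio: 648 kbps = 0.648 Mbps.
wedding ceremony recording: 10.308 Mbps × 2280 s × 1.07 = 25147.4 Mb
product demo: 4.368 Mbps × 1140 s × 1.07 = 5328.1 Mb
screen recording: 6.348 Mbps × 5280 s × 1.07 = 35863.7 Mb
tutorial video: 7.848 Mbps × 1440 s × 1.07 = 12092.2 Mb
drone footage reel: 51.788 Mbps × 840 s × 1.07 = 46547.1 Mb
Total: 124978.4 Mb = 15622.3 MB.
= 14.55 GiB.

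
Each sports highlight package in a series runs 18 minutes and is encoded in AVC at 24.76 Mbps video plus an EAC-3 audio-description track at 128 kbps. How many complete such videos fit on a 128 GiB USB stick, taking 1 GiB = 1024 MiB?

40

18 min = 1080 s
Audio: 128 kbps = 0.128 Mbps.
Total bitrate: 24.888 Mbps.
Per item: 24.888 Mbps × 1080 s = 26,879 Mb = 3,360 MB.
Capacity: 128 GiB = 1,099,512 Mb; 40.91 items → 40 complete.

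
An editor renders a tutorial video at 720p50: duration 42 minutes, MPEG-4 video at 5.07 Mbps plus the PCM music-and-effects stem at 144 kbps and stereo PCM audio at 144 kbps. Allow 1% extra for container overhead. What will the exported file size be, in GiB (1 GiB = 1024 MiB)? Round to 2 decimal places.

1.59 GiB

42 min = 2520 s
Audio total: 144 + 144 = 288 kbps = 0.288 Mbps.
Total bitrate: 5.07 + 0.288 = 5.358 Mbps.
Stream data: 5.358 Mbps × 2520 s = 13502.2 Mb.
With 1% container overhead: ×1.01.
13,637 Mb = 1,704,647,700 bytes ÷ 1,073,741,824 = 1.588 GiB.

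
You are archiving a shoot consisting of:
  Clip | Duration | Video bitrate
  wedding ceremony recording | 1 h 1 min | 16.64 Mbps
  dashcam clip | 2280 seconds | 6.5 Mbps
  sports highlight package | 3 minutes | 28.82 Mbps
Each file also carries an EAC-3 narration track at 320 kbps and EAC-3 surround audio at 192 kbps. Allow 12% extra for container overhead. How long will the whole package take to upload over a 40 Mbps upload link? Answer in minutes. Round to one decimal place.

39.2 minutes

Audio total: 320 + 192 = 512 kbps = 0.512 Mbps.
wedding ceremony recording: 17.152 Mbps × 3660 s × 1.12 = 70309.5 Mb
dashcam clip: 7.012 Mbps × 2280 s × 1.12 = 17905.8 Mb
sports highlight package: 29.332 Mbps × 180 s × 1.12 = 5913.3 Mb
Total: 94128.7 Mb = 11766.1 MB.
At 40 Mbps: 94128.7 / 40 = 2353 s ≈ 39.2 minutes.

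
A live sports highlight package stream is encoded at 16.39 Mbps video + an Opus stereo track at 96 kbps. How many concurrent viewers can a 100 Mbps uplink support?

6

Audio: 96 kbps = 0.096 Mbps.
Per-viewer media rate: 16.486 Mbps.
100 Mbps = 100.0 Mbps; 100.0 / 16.486 = 6.07 → 6 viewers.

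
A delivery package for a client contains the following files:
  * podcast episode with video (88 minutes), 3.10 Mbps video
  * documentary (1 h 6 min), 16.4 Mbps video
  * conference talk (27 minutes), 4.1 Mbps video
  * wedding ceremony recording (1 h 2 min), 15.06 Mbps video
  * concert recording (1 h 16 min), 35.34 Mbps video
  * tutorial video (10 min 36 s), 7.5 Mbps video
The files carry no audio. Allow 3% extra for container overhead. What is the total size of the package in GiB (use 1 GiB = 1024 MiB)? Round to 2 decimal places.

37.16 GiB

podcast episode with video: 3.100 Mbps × 5280 s × 1.03 = 16859.0 Mb
documentary: 16.400 Mbps × 3960 s × 1.03 = 66892.3 Mb
conference talk: 4.100 Mbps × 1620 s × 1.03 = 6841.3 Mb
wedding ceremony recording: 15.060 Mbps × 3720 s × 1.03 = 57703.9 Mb
concert recording: 35.340 Mbps × 4560 s × 1.03 = 165984.9 Mb
tutorial video: 7.500 Mbps × 636 s × 1.03 = 4913.1 Mb
Total: 319194.5 Mb = 39899.3 MB.
= 37.16 GiB.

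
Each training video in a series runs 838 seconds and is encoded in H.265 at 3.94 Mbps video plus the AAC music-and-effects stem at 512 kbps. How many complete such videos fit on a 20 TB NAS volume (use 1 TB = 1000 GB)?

Audio: 512 kbps = 0.512 Mbps.
Total bitrate: 4.452 Mbps.
Per item: 4.452 Mbps × 838 s = 3,731 Mb = 466.3 MB.
Capacity: 20 TB = 160,000,000 Mb; 42886.52 items → 42886 complete.

42886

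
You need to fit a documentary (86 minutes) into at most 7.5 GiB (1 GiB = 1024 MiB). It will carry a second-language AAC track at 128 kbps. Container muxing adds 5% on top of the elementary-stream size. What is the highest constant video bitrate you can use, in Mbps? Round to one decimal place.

Budget: 7.5 GiB = 64424.5 Mb.
Stream payload after overhead: 64424.5 / 1.05 = 61356.7 Mb.
86 min = 5160 s
Total bitrate budget: 61356.7 Mb / 5160 s = 11.891 Mbps.
Audio: 128 kbps = 0.128 Mbps.
Video: 11.891 − 0.128 = 11.763 Mbps.

11.8 Mbps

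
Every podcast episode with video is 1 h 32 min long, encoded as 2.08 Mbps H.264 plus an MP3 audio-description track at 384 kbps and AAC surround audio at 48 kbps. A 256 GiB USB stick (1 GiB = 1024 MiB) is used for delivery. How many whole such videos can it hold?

1 h 32 min = 92 min = 5520 s
Audio total: 384 + 48 = 432 kbps = 0.432 Mbps.
Total bitrate: 2.512 Mbps.
Per item: 2.512 Mbps × 5520 s = 13,866 Mb = 1,733 MB.
Capacity: 256 GiB = 2,199,023 Mb; 158.59 items → 158 complete.

158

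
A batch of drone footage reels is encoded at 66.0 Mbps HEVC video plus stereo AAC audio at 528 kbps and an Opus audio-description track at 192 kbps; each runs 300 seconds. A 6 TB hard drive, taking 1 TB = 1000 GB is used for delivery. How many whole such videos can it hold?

2398

Audio total: 528 + 192 = 720 kbps = 0.720 Mbps.
Total bitrate: 66.720 Mbps.
Per item: 66.720 Mbps × 300 s = 20,016 Mb = 2,502 MB.
Capacity: 6 TB = 48,000,000 Mb; 2398.08 items → 2398 complete.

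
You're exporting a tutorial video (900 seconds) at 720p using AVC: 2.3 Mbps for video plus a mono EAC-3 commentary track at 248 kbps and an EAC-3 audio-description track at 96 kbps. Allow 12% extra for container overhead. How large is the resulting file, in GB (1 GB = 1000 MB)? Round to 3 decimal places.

Audio total: 248 + 96 = 344 kbps = 0.344 Mbps.
Total bitrate: 2.3 + 0.344 = 2.644 Mbps.
Stream data: 2.644 Mbps × 900 s = 2379.6 Mb.
With 12% container overhead: ×1.12.
2,665 Mb ÷ 8 = 333.1 MB → 0.3331 GB.

0.333 GB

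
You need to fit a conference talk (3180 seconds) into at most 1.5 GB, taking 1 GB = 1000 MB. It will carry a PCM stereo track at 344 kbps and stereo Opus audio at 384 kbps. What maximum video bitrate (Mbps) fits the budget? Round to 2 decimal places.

3.05 Mbps

Budget: 1.5 GB = 12000.0 Mb.
Total bitrate budget: 12000.0 Mb / 3180 s = 3.774 Mbps.
Audio total: 344 + 384 = 728 kbps = 0.728 Mbps.
Video: 3.774 − 0.728 = 3.046 Mbps.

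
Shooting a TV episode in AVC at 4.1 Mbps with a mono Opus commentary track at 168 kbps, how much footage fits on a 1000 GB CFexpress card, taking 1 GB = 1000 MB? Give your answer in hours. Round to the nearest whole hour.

521 hours

Audio: 168 kbps = 0.168 Mbps.
Total bitrate: 4.1 + 0.168 = 4.268 Mbps.
Capacity: 1000 GB = 8,000,000 Mb.
Recording time: 8,000,000 / 4.268 = 1,874,414 s ≈ 521 hours.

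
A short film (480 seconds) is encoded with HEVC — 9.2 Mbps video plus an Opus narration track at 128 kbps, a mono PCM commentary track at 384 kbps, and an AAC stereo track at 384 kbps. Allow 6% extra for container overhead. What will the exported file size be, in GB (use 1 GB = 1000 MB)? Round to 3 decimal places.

0.642 GB

Audio total: 128 + 384 + 384 = 896 kbps = 0.896 Mbps.
Total bitrate: 9.2 + 0.896 = 10.096 Mbps.
Stream data: 10.096 Mbps × 480 s = 4846.1 Mb.
With 6% container overhead: ×1.06.
5,137 Mb ÷ 8 = 642.1 MB → 0.6421 GB.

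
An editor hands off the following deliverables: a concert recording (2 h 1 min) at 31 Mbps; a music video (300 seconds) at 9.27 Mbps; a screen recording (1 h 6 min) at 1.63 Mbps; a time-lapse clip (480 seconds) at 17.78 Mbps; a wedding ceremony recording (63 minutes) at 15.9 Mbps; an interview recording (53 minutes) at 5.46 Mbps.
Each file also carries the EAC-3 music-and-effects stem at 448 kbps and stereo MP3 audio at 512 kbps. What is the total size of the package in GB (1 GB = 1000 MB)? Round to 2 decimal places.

42.31 GB

Audio total: 448 + 512 = 960 kbps = 0.960 Mbps.
concert recording: 31.960 Mbps × 7260 s = 232029.6 Mb
music video: 10.230 Mbps × 300 s = 3069.0 Mb
screen recording: 2.590 Mbps × 3960 s = 10256.4 Mb
time-lapse clip: 18.740 Mbps × 480 s = 8995.2 Mb
wedding ceremony recording: 16.860 Mbps × 3780 s = 63730.8 Mb
interview recording: 6.420 Mbps × 3180 s = 20415.6 Mb
Total: 338496.6 Mb = 42312.1 MB.
= 42.31 GB.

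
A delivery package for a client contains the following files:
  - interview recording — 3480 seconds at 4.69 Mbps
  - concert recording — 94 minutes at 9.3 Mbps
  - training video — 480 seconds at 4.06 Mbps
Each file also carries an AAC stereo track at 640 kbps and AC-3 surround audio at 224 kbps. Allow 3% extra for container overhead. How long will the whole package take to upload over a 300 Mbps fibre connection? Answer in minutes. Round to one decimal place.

4.5 minutes

Audio total: 640 + 224 = 864 kbps = 0.864 Mbps.
interview recording: 5.554 Mbps × 3480 s × 1.03 = 19907.8 Mb
concert recording: 10.164 Mbps × 5640 s × 1.03 = 59044.7 Mb
training video: 4.924 Mbps × 480 s × 1.03 = 2434.4 Mb
Total: 81386.9 Mb = 10173.4 MB.
At 300 Mbps: 81386.9 / 300 = 271 s ≈ 4.52 minutes.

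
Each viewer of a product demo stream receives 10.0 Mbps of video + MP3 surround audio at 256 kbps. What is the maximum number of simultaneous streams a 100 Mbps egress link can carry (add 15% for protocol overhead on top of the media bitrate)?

8

Audio: 256 kbps = 0.256 Mbps.
Per-viewer media rate: 10.256 Mbps.
On the wire with 15% overhead: 11.794 Mbps.
100 Mbps = 100.0 Mbps; 100.0 / 11.794 = 8.48 → 8 viewers.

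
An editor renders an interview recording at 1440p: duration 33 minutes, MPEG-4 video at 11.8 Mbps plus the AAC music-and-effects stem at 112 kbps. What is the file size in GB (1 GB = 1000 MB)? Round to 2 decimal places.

33 min = 1980 s
Audio: 112 kbps = 0.112 Mbps.
Total bitrate: 11.8 + 0.112 = 11.912 Mbps.
Stream data: 11.912 Mbps × 1980 s = 23585.8 Mb.
23,586 Mb ÷ 8 = 2,948 MB → 2.948 GB.

2.95 GB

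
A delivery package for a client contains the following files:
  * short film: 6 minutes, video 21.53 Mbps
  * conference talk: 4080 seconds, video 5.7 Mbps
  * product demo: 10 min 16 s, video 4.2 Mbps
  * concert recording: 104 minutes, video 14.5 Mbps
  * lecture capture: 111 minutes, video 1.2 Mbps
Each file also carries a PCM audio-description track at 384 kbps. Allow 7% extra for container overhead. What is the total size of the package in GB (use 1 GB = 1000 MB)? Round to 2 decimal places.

Audio: 384 kbps = 0.384 Mbps.
short film: 21.914 Mbps × 360 s × 1.07 = 8441.3 Mb
conference talk: 6.084 Mbps × 4080 s × 1.07 = 26560.3 Mb
product demo: 4.584 Mbps × 616 s × 1.07 = 3021.4 Mb
concert recording: 14.884 Mbps × 6240 s × 1.07 = 99377.5 Mb
lecture capture: 1.584 Mbps × 6660 s × 1.07 = 11287.9 Mb
Total: 148688.4 Mb = 18586.0 MB.
= 18.59 GB.

18.59 GB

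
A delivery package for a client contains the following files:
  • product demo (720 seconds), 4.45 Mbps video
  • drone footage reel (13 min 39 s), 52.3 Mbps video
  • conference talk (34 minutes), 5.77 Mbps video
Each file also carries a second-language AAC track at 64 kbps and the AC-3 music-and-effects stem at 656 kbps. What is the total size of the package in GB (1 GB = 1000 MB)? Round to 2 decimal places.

Audio total: 64 + 656 = 720 kbps = 0.720 Mbps.
product demo: 5.170 Mbps × 720 s = 3722.4 Mb
drone footage reel: 53.020 Mbps × 819 s = 43423.4 Mb
conference talk: 6.490 Mbps × 2040 s = 13239.6 Mb
Total: 60385.4 Mb = 7548.2 MB.
= 7.548 GB.

7.55 GB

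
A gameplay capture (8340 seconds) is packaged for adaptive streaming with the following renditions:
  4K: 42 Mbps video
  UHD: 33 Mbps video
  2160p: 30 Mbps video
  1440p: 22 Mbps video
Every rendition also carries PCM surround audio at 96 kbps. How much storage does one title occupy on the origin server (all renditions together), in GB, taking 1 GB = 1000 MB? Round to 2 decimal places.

Audio: 96 kbps = 0.096 Mbps.
Sum of rendition bitrates: (42+0.096) + (33+0.096) + (30+0.096) + (22+0.096) = 127.384 Mbps.
× 8340 s = 1,062,383 Mb = 132,798 MB = 132.8 GB.

132.80 GB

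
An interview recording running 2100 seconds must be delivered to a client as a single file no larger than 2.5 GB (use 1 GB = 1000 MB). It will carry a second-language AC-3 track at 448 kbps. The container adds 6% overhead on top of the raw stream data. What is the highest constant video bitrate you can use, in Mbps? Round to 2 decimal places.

Budget: 2.5 GB = 20000.0 Mb.
Stream payload after overhead: 20000.0 / 1.06 = 18867.9 Mb.
Total bitrate budget: 18867.9 Mb / 2100 s = 8.985 Mbps.
Audio: 448 kbps = 0.448 Mbps.
Video: 8.985 − 0.448 = 8.537 Mbps.

8.54 Mbps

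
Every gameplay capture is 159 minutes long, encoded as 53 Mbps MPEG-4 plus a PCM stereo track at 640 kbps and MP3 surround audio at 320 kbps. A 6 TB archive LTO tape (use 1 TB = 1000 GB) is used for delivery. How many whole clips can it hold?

93

159 min = 9540 s
Audio total: 640 + 320 = 960 kbps = 0.960 Mbps.
Total bitrate: 53.960 Mbps.
Per item: 53.960 Mbps × 9540 s = 514,778 Mb = 64,347 MB.
Capacity: 6 TB = 48,000,000 Mb; 93.24 items → 93 complete.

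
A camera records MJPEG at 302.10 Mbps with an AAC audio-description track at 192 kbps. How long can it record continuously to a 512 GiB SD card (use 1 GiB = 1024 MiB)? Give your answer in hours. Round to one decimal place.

Audio: 192 kbps = 0.192 Mbps.
Total bitrate: 302.10 + 0.192 = 302.292 Mbps.
Capacity: 512 GiB = 4,398,047 Mb.
Recording time: 4,398,047 / 302.292 = 14,549 s ≈ 4.04 hours.

4.0 hours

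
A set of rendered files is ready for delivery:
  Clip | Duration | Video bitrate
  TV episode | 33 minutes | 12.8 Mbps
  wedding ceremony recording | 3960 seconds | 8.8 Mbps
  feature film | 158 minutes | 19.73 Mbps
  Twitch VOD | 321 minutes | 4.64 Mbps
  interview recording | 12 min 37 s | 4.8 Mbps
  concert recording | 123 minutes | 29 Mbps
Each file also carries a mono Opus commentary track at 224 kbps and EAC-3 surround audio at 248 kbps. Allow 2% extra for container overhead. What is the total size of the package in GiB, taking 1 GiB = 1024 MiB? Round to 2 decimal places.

68.21 GiB

Audio total: 224 + 248 = 472 kbps = 0.472 Mbps.
TV episode: 13.272 Mbps × 1980 s × 1.02 = 26804.1 Mb
wedding ceremony recording: 9.272 Mbps × 3960 s × 1.02 = 37451.5 Mb
feature film: 20.202 Mbps × 9480 s × 1.02 = 195345.3 Mb
Twitch VOD: 5.112 Mbps × 19260 s × 1.02 = 100426.3 Mb
interview recording: 5.272 Mbps × 757 s × 1.02 = 4070.7 Mb
concert recording: 29.472 Mbps × 7380 s × 1.02 = 221853.4 Mb
Total: 585951.3 Mb = 73243.9 MB.
= 68.21 GiB.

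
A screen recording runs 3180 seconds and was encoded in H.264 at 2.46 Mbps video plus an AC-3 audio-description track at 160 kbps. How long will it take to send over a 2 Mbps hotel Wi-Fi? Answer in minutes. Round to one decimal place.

Audio: 160 kbps = 0.160 Mbps.
Total bitrate: 2.620 Mbps.
File: 2.620 Mbps × 3180 s = 8331.6 Mb.
At 2 Mbps: 8331.6 / 2 = 4165.8 s ≈ 69.4 minutes.

69.4 minutes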